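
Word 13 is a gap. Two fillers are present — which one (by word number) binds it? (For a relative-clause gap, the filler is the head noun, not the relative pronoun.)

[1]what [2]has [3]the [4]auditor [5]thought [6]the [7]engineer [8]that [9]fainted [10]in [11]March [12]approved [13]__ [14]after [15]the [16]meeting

The marked gap is the direct object of "approved".
Its filler is the fronted wh-phrase "what", at word 1.
(The other dependency links word 7 to a gap after word 8.)

1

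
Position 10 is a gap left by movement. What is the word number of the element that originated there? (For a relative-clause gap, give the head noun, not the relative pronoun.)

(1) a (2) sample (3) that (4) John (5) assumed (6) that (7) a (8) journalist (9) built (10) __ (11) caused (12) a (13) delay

2

The gap at 10 is the object of "built", inside a relative clause.
The relative pronoun is "that" (word 3); it is bound by the head noun immediately before it.
Its filler is the head noun "sample", at word 2.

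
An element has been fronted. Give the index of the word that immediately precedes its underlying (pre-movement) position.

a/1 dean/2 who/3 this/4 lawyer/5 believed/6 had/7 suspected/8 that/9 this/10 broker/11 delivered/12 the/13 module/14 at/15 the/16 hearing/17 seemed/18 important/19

6

The displaced element is "a dean" (word 2).
It is linked across 1 clause boundary (Ø).
It functions as the subject of "suspected", so the gap sits immediately after word 6 ("believed").
Base order: This lawyer believed that a dean had suspected that this broker delivered the module at the hearing.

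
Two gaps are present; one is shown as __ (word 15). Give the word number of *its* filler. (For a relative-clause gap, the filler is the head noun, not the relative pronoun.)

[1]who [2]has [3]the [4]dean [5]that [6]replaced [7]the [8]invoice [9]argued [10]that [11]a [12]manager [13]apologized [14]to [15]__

1

The marked gap is the object of the preposition "to" of "apologized".
Its filler is the fronted wh-phrase "who", at word 1.
(The other dependency links word 4 to a gap after word 5.)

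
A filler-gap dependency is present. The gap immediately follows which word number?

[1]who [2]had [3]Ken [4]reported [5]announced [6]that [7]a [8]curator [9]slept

The displaced element is "who" (word 1).
It is linked across 1 clause boundary (Ø).
It functions as the subject of "announced", so the gap sits immediately after word 4 ("reported").
Base order: Ken had reported who announced that a curator slept.

4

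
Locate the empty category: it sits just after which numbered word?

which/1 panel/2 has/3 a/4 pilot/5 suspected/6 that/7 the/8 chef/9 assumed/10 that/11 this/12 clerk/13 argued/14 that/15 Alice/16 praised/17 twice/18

17

The displaced element is "which panel" (word 2).
It is linked across 3 clause boundaries (that → that → that).
It functions as the direct object of "praised", so the gap sits immediately after word 17 ("praised").
Base order: A pilot has suspected that the chef assumed that this clerk argued that Alice praised which panel twice.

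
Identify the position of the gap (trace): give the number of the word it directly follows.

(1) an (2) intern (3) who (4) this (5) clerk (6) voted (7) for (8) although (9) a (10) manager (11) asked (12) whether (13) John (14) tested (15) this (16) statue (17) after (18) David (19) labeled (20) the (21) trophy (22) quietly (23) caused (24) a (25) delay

The displaced element is "an intern" (word 2).
It functions as the object of the preposition "for" of "voted", so the gap sits immediately after word 7 ("for").
Base order: This clerk voted for an intern although a manager asked whether John tested this statue after David labeled the trophy quietly.

7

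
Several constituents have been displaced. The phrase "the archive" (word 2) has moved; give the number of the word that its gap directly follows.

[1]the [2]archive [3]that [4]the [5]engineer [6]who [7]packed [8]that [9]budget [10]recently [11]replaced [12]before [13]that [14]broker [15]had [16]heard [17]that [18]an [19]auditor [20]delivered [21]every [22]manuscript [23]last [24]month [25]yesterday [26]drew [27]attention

The displaced element is "the archive" (word 2).
It functions as the direct object of "replaced", so the gap sits immediately after word 11 ("replaced").
Base order: The engineer who packed that budget recently replaced the archive before that broker had heard that an auditor delivered every manuscript last month yesterday.

11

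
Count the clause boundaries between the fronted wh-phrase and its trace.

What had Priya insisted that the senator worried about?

"what" is extracted from the PP object of "worried".
Boundaries crossed, outermost first: [that] — 1 in total.

1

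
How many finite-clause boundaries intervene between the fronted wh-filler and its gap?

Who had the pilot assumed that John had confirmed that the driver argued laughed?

"who" is extracted from the subject of "laughed".
Boundaries crossed, outermost first: [that], [that], [Ø] — 3 in total.

3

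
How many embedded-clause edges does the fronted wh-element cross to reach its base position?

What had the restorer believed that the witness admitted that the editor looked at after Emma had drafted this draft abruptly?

"what" is extracted from the PP object of "looked".
Boundaries crossed, outermost first: [that], [that] — 2 in total.

2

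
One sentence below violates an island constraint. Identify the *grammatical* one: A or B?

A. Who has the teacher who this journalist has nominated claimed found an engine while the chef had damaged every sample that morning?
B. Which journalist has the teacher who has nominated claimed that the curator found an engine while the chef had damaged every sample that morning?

In B, the wh-phrase is extracted from inside a complex-NP island (relative clause) (introduced by "who"), which blocks movement.
In A, the extraction path crosses only that-complement boundaries, which are transparent.
So A is grammatical.

A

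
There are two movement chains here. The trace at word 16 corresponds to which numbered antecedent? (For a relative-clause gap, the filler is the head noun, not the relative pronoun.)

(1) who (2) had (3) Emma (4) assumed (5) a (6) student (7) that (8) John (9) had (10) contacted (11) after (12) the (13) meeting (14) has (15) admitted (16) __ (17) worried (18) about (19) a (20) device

1

The marked gap is the subject of "worried".
Its filler is the fronted wh-phrase "who", at word 1.
(The other dependency links word 6 to a gap after word 10.)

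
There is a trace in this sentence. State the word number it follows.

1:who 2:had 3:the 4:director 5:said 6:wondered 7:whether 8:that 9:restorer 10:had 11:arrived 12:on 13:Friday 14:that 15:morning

The displaced element is "who" (word 1).
It is linked across 1 clause boundary (Ø).
It functions as the subject of "wondered", so the gap sits immediately after word 5 ("said").
Base order: The director had said who wondered whether that restorer had arrived on Friday that morning.

5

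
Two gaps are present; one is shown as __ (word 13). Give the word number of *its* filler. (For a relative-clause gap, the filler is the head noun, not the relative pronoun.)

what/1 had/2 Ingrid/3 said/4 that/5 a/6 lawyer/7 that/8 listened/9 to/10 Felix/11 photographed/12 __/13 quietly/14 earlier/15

The marked gap is the direct object of "photographed".
Its filler is the fronted wh-phrase "what", at word 1.
(The other dependency links word 7 to a gap after word 8.)

1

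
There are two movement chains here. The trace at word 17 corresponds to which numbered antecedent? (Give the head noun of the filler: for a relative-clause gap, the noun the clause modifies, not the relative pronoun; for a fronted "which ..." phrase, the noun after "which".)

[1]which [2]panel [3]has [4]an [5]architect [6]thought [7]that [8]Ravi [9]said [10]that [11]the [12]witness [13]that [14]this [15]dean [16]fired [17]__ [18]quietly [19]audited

12

The marked gap is inside the relative clause, the direct object of "fired".
Its filler is the head noun "witness" (via "that"), at word 12.
(The other dependency links word 2 to a gap after word 19.)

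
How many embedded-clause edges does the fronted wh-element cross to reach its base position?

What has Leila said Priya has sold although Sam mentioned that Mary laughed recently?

1

"what" is extracted from the object of "sold".
Boundaries crossed, outermost first: [Ø] — 1 in total.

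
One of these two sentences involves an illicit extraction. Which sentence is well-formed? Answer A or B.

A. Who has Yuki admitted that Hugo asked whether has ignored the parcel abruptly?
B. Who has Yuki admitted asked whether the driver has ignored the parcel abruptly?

In A, the wh-phrase is extracted from inside a wh-island (introduced by "whether"), which blocks movement.
In B, the extraction path crosses only that-complement boundaries, which are transparent.
So B is grammatical.

B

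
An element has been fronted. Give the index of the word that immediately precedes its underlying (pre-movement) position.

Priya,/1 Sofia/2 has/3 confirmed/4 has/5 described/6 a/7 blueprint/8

The displaced element is "Priya" (word 1).
It is linked across 1 clause boundary (Ø).
It functions as the subject of "described", so the gap sits immediately after word 4 ("confirmed").
Base order: Sofia has confirmed that Priya has described a blueprint.

4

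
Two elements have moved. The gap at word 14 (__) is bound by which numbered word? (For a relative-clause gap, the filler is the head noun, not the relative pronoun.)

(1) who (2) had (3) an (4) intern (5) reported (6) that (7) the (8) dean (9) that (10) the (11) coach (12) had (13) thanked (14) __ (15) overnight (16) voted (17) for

8

The marked gap is inside the relative clause, the direct object of "thanked".
Its filler is the head noun "dean" (via "that"), at word 8.
(The other dependency links word 1 to a gap after word 17.)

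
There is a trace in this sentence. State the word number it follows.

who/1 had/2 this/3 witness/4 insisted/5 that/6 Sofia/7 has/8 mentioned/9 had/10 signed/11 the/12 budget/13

The displaced element is "who" (word 1).
It is linked across 2 clause boundaries (that → Ø).
It functions as the subject of "signed", so the gap sits immediately after word 9 ("mentioned").
Base order: This witness had insisted that Sofia has mentioned that who had signed the budget.

9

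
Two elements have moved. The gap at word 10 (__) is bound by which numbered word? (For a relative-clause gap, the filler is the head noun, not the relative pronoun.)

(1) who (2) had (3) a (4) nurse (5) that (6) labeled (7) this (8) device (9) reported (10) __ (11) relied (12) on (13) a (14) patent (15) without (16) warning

1

The marked gap is the subject of "relied".
Its filler is the fronted wh-phrase "who", at word 1.
(The other dependency links word 4 to a gap after word 5.)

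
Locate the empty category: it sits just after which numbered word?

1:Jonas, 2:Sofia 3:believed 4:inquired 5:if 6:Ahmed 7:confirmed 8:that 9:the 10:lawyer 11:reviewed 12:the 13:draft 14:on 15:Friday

The displaced element is "Jonas" (word 1).
It is linked across 1 clause boundary (Ø).
It functions as the subject of "inquired", so the gap sits immediately after word 3 ("believed").
Base order: Sofia believed that Jonas inquired if Ahmed confirmed that the lawyer reviewed the draft on Friday.

3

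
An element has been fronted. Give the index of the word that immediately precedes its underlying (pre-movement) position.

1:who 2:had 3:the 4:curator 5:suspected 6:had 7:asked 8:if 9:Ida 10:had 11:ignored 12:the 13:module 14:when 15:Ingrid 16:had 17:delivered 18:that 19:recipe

5

The displaced element is "who" (word 1).
It is linked across 1 clause boundary (Ø).
It functions as the subject of "asked", so the gap sits immediately after word 5 ("suspected").
Base order: The curator had suspected who had asked if Ida had ignored the module when Ingrid had delivered that recipe.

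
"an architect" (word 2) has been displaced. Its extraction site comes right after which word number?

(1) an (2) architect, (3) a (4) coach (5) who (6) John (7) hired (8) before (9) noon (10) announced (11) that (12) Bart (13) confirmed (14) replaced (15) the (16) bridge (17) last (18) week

The displaced element is "an architect" (word 2).
It is linked across 2 clause boundaries (that → Ø).
It functions as the subject of "replaced", so the gap sits immediately after word 13 ("confirmed").
Base order: A coach who John hired before noon announced that Bart confirmed that an architect replaced the bridge last week.

13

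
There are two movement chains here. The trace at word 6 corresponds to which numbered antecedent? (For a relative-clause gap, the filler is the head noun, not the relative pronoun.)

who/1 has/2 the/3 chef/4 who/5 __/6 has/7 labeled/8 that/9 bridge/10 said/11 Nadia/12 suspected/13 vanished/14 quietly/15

The marked gap is inside the relative clause, the subject of "labeled".
Its filler is the head noun "chef" (via "who"), at word 4.
(The other dependency links word 1 to a gap after word 13.)

4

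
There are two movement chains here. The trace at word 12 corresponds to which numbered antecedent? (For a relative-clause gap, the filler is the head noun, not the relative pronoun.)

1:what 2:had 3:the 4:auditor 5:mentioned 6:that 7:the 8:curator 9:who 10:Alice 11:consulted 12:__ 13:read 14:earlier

8

The marked gap is inside the relative clause, the direct object of "consulted".
Its filler is the head noun "curator" (via "who"), at word 8.
(The other dependency links word 1 to a gap after word 13.)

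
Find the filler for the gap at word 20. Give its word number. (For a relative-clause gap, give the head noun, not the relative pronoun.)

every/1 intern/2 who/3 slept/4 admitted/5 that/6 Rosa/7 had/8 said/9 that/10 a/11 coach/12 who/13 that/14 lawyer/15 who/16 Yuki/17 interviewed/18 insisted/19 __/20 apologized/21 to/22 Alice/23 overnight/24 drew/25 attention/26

The gap at 20 is the subject of "apologized", inside a relative clause.
The relative pronoun is "who" (word 13); it is bound by the head noun immediately before it.
Its filler is the head noun "coach", at word 12.

12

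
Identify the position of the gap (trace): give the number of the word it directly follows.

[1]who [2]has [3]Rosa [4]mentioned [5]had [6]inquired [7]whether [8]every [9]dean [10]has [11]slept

4

The displaced element is "who" (word 1).
It is linked across 1 clause boundary (Ø).
It functions as the subject of "inquired", so the gap sits immediately after word 4 ("mentioned").
Base order: Rosa has mentioned that who had inquired whether every dean has slept.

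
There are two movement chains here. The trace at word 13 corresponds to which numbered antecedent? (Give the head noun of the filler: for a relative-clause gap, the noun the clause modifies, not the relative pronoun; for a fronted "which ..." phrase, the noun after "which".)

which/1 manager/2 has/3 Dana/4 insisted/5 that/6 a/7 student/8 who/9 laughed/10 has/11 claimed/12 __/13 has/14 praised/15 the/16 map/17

The marked gap is the subject of "praised".
Its filler is the fronted wh-phrase "which manager", at word 2.
(The other dependency links word 8 to a gap after word 9.)

2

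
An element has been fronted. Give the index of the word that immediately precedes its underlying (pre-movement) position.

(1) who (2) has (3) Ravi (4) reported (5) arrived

The displaced element is "who" (word 1).
It is linked across 1 clause boundary (Ø).
It functions as the subject of "arrived", so the gap sits immediately after word 4 ("reported").
Base order: Ravi has reported who arrived.

4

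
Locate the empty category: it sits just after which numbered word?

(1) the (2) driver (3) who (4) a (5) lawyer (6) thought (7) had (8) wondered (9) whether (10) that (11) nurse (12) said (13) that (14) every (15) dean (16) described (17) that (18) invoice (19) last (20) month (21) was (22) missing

6

The displaced element is "the driver" (word 2).
It is linked across 1 clause boundary (Ø).
It functions as the subject of "wondered", so the gap sits immediately after word 6 ("thought").
Base order: A lawyer thought that the driver had wondered whether that nurse said that every dean described that invoice last month.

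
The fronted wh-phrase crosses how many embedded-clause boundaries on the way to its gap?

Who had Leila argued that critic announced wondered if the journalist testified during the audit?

2

"who" is extracted from the subject of "wondered".
Boundaries crossed, outermost first: [Ø], [Ø] — 2 in total.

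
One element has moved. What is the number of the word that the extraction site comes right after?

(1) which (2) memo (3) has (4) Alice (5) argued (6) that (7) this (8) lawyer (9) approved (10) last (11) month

9

The displaced element is "which memo" (word 2).
It is linked across 1 clause boundary (that).
It functions as the direct object of "approved", so the gap sits immediately after word 9 ("approved").
Base order: Alice has argued that this lawyer approved which memo last month.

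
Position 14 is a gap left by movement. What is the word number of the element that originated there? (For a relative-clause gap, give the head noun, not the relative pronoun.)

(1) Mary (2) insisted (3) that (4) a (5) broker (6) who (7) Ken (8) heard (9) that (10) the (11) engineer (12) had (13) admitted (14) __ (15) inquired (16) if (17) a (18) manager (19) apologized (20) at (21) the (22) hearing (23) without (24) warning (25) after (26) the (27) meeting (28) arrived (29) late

5

The gap at 14 is the subject of "inquired", inside a relative clause.
The relative pronoun is "who" (word 6); it is bound by the head noun immediately before it.
Its filler is the head noun "broker", at word 5.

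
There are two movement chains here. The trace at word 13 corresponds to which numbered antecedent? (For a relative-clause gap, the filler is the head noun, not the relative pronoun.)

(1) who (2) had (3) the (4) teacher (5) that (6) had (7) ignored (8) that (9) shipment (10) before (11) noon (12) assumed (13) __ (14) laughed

1

The marked gap is the subject of "laughed".
Its filler is the fronted wh-phrase "who", at word 1.
(The other dependency links word 4 to a gap after word 5.)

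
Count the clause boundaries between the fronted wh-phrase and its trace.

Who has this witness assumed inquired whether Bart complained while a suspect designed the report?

1

"who" is extracted from the subject of "inquired".
Boundaries crossed, outermost first: [Ø] — 1 in total.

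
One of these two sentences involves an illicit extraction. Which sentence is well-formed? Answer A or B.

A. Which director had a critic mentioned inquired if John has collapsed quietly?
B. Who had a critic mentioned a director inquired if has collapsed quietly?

In B, the wh-phrase is extracted from inside a wh-island (introduced by "if"), which blocks movement.
In A, the extraction path crosses only that-complement boundaries, which are transparent.
So A is grammatical.

A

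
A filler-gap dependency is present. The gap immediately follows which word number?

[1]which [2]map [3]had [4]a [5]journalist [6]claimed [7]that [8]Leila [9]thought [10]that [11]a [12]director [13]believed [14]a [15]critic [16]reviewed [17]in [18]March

16

The displaced element is "which map" (word 2).
It is linked across 3 clause boundaries (that → that → Ø).
It functions as the direct object of "reviewed", so the gap sits immediately after word 16 ("reviewed").
Base order: A journalist had claimed that Leila thought that a director believed a critic reviewed which map in March.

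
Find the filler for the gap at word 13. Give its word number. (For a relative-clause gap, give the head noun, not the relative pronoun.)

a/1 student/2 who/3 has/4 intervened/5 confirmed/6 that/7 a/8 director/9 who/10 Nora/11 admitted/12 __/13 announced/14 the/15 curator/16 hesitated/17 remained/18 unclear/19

The gap at 13 is the subject of "announced", inside a relative clause.
The relative pronoun is "who" (word 10); it is bound by the head noun immediately before it.
Its filler is the head noun "director", at word 9.

9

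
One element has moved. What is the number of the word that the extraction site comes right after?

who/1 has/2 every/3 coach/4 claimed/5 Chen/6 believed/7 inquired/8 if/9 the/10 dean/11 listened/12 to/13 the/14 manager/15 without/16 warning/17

The displaced element is "who" (word 1).
It is linked across 2 clause boundaries (Ø → Ø).
It functions as the subject of "inquired", so the gap sits immediately after word 7 ("believed").
Base order: Every coach has claimed Chen believed that who inquired if the dean listened to the manager without warning.

7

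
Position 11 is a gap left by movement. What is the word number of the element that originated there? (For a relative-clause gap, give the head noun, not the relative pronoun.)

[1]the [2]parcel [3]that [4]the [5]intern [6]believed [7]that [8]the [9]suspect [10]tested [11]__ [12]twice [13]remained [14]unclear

2

The gap at 11 is the object of "tested", inside a relative clause.
The relative pronoun is "that" (word 3); it is bound by the head noun immediately before it.
Its filler is the head noun "parcel", at word 2.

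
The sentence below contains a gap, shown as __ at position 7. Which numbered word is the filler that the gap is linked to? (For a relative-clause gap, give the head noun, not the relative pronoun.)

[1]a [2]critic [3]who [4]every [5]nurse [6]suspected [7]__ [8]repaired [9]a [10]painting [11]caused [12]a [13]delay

The gap at 7 is the subject of "repaired", inside a relative clause.
The relative pronoun is "who" (word 3); it is bound by the head noun immediately before it.
Its filler is the head noun "critic", at word 2.

2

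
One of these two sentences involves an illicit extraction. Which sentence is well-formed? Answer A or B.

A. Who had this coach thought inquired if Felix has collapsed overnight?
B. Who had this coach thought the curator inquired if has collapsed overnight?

A

In B, the wh-phrase is extracted from inside a wh-island (introduced by "if"), which blocks movement.
In A, the extraction path crosses only that-complement boundaries, which are transparent.
So A is grammatical.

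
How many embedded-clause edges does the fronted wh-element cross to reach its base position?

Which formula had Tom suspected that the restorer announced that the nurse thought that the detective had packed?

3

"which formula" is extracted from the object of "packed".
Boundaries crossed, outermost first: [that], [that], [that] — 3 in total.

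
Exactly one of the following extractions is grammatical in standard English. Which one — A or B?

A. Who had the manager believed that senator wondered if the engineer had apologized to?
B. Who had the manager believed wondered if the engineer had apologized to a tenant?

B

In A, the wh-phrase is extracted from inside a wh-island (introduced by "if"), which blocks movement.
In B, the extraction path crosses only that-complement boundaries, which are transparent.
So B is grammatical.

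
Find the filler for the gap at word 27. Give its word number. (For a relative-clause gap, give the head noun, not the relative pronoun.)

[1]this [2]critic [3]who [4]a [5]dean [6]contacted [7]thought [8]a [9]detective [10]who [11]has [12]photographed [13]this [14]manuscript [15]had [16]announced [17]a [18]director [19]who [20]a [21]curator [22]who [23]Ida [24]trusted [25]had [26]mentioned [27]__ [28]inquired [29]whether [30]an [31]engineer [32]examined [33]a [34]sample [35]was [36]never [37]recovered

The gap at 27 is the subject of "inquired", inside a relative clause.
The relative pronoun is "who" (word 19); it is bound by the head noun immediately before it.
Its filler is the head noun "director", at word 18.

18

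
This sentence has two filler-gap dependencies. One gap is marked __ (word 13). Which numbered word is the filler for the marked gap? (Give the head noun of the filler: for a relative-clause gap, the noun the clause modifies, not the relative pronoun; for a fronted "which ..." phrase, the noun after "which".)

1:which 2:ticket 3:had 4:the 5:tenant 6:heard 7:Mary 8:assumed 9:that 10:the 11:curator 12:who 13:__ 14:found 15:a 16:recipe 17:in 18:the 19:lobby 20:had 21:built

The marked gap is inside the relative clause, the subject of "found".
Its filler is the head noun "curator" (via "who"), at word 11.
(The other dependency links word 2 to a gap after word 21.)

11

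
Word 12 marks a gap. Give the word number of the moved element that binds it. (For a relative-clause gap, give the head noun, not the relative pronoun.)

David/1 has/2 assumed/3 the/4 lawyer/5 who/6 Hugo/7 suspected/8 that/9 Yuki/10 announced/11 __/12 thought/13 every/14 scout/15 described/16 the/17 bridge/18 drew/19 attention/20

The gap at 12 is the subject of "thought", inside a relative clause.
The relative pronoun is "who" (word 6); it is bound by the head noun immediately before it.
Its filler is the head noun "lawyer", at word 5.

5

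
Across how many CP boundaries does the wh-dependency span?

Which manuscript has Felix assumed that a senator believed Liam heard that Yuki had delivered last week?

3

"which manuscript" is extracted from the object of "delivered".
Boundaries crossed, outermost first: [that], [Ø], [that] — 3 in total.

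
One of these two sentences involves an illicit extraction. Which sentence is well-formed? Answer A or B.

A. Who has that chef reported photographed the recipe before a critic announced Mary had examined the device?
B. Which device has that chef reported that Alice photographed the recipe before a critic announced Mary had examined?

In B, the wh-phrase is extracted from inside an adjunct island (introduced by "before"), which blocks movement.
In A, the extraction path crosses only that-complement boundaries, which are transparent.
So A is grammatical.

A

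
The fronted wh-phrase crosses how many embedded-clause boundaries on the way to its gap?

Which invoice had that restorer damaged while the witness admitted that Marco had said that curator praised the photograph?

0

"which invoice" originates inside the matrix clause — no clause boundary is crossed.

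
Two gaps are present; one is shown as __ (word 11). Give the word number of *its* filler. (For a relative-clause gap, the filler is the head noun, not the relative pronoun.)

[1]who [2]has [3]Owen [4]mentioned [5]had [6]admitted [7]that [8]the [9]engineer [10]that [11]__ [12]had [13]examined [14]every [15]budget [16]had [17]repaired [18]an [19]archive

The marked gap is inside the relative clause, the subject of "examined".
Its filler is the head noun "engineer" (via "that"), at word 9.
(The other dependency links word 1 to a gap after word 4.)

9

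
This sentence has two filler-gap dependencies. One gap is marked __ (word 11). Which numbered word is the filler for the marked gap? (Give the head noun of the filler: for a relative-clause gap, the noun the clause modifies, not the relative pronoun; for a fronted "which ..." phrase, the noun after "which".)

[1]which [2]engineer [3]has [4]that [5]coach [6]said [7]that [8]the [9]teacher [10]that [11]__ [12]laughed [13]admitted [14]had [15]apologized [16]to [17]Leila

9

The marked gap is inside the relative clause, the subject of "laughed".
Its filler is the head noun "teacher" (via "that"), at word 9.
(The other dependency links word 2 to a gap after word 13.)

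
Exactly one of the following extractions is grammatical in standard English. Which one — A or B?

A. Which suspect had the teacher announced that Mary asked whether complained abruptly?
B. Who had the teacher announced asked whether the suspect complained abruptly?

In A, the wh-phrase is extracted from inside a wh-island (introduced by "whether"), which blocks movement.
In B, the extraction path crosses only that-complement boundaries, which are transparent.
So B is grammatical.

B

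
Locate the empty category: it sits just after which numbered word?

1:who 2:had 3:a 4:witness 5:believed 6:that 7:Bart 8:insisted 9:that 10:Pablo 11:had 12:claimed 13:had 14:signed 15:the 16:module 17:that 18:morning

12

The displaced element is "who" (word 1).
It is linked across 3 clause boundaries (that → that → Ø).
It functions as the subject of "signed", so the gap sits immediately after word 12 ("claimed").
Base order: A witness had believed that Bart insisted that Pablo had claimed that who had signed the module that morning.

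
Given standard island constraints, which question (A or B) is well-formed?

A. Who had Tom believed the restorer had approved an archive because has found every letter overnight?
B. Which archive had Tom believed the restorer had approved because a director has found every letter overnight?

In A, the wh-phrase is extracted from inside an adjunct island (introduced by "because"), which blocks movement.
In B, the extraction path crosses only that-complement boundaries, which are transparent.
So B is grammatical.

B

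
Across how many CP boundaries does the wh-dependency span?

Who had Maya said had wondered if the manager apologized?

"who" is extracted from the subject of "wondered".
Boundaries crossed, outermost first: [Ø] — 1 in total.

1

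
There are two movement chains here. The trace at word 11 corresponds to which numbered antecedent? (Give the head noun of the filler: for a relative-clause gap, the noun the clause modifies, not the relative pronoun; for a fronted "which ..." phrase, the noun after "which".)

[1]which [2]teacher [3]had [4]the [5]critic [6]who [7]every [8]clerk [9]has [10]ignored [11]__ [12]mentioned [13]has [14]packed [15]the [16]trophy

The marked gap is inside the relative clause, the direct object of "ignored".
Its filler is the head noun "critic" (via "who"), at word 5.
(The other dependency links word 2 to a gap after word 12.)

5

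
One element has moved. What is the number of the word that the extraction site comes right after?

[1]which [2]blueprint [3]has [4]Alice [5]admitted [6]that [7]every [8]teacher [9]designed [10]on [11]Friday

The displaced element is "which blueprint" (word 2).
It is linked across 1 clause boundary (that).
It functions as the direct object of "designed", so the gap sits immediately after word 9 ("designed").
Base order: Alice has admitted that every teacher designed which blueprint on Friday.

9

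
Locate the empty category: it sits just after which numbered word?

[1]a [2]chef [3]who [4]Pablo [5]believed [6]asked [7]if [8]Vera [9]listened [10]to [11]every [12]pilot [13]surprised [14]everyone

The displaced element is "a chef" (word 2).
It is linked across 1 clause boundary (Ø).
It functions as the subject of "asked", so the gap sits immediately after word 5 ("believed").
Base order: Pablo believed a chef asked if Vera listened to every pilot.

5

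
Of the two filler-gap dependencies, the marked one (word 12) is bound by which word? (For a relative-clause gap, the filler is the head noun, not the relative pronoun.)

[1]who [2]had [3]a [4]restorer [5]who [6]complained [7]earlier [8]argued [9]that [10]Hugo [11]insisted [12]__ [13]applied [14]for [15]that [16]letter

1

The marked gap is the subject of "applied".
Its filler is the fronted wh-phrase "who", at word 1.
(The other dependency links word 4 to a gap after word 5.)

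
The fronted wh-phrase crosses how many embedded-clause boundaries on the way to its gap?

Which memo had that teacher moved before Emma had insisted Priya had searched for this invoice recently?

"which memo" originates inside the matrix clause — no clause boundary is crossed.

0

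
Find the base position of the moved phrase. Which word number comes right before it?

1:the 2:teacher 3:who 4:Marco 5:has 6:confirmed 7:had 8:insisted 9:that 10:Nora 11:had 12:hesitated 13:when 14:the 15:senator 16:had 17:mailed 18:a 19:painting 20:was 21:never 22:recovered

The displaced element is "the teacher" (word 2).
It is linked across 1 clause boundary (Ø).
It functions as the subject of "insisted", so the gap sits immediately after word 6 ("confirmed").
Base order: Marco has confirmed that the teacher had insisted that Nora had hesitated when the senator had mailed a painting.

6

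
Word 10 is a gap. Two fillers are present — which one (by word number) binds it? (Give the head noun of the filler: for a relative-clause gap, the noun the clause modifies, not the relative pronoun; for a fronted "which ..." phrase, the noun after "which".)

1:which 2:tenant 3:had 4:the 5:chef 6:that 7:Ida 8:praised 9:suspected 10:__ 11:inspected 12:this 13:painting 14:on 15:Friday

2

The marked gap is the subject of "inspected".
Its filler is the fronted wh-phrase "which tenant", at word 2.
(The other dependency links word 5 to a gap after word 8.)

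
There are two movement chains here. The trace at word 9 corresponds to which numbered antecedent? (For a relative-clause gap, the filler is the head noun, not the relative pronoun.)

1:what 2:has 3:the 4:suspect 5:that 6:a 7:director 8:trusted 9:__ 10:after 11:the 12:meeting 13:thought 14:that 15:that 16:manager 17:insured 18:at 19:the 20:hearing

4

The marked gap is inside the relative clause, the direct object of "trusted".
Its filler is the head noun "suspect" (via "that"), at word 4.
(The other dependency links word 1 to a gap after word 17.)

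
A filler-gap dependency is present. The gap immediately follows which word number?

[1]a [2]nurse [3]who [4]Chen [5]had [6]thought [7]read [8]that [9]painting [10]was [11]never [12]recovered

6

The displaced element is "a nurse" (word 2).
It is linked across 1 clause boundary (Ø).
It functions as the subject of "read", so the gap sits immediately after word 6 ("thought").
Base order: Chen had thought that a nurse read that painting.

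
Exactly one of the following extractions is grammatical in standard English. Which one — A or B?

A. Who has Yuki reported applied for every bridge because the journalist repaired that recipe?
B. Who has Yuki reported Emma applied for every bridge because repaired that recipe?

A

In B, the wh-phrase is extracted from inside an adjunct island (introduced by "because"), which blocks movement.
In A, the extraction path crosses only that-complement boundaries, which are transparent.
So A is grammatical.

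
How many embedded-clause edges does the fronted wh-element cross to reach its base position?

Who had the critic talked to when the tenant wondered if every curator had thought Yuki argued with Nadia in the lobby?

"who" originates inside the matrix clause — no clause boundary is crossed.

0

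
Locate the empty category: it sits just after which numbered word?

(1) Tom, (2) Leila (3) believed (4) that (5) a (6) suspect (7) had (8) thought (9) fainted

The displaced element is "Tom" (word 1).
It is linked across 2 clause boundaries (that → Ø).
It functions as the subject of "fainted", so the gap sits immediately after word 8 ("thought").
Base order: Leila believed that a suspect had thought that Tom fainted.

8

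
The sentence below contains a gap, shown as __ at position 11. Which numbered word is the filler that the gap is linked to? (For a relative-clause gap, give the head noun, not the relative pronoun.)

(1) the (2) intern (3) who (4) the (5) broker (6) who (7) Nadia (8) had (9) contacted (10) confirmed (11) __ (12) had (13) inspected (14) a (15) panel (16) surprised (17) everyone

The gap at 11 is the subject of "inspected", inside a relative clause.
The relative pronoun is "who" (word 3); it is bound by the head noun immediately before it.
Its filler is the head noun "intern", at word 2.

2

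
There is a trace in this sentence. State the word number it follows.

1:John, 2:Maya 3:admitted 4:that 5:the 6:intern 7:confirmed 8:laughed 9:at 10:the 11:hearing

7

The displaced element is "John" (word 1).
It is linked across 2 clause boundaries (that → Ø).
It functions as the subject of "laughed", so the gap sits immediately after word 7 ("confirmed").
Base order: Maya admitted that the intern confirmed that John laughed at the hearing.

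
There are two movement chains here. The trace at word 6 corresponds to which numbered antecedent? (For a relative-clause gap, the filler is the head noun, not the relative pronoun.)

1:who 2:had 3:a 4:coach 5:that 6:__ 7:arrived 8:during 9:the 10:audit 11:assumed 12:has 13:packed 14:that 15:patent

4

The marked gap is inside the relative clause, the subject of "arrived".
Its filler is the head noun "coach" (via "that"), at word 4.
(The other dependency links word 1 to a gap after word 11.)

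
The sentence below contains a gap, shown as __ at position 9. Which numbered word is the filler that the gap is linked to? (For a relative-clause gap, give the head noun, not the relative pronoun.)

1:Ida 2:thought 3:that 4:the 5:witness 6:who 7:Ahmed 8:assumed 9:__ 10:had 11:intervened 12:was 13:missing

The gap at 9 is the subject of "intervened", inside a relative clause.
The relative pronoun is "who" (word 6); it is bound by the head noun immediately before it.
Its filler is the head noun "witness", at word 5.

5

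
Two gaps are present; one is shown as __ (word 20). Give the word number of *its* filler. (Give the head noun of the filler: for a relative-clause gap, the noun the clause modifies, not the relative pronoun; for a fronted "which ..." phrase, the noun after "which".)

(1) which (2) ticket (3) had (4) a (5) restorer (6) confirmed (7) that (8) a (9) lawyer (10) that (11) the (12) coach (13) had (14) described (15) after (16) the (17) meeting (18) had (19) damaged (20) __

The marked gap is the direct object of "damaged".
Its filler is the fronted wh-phrase "which ticket", at word 2.
(The other dependency links word 9 to a gap after word 14.)

2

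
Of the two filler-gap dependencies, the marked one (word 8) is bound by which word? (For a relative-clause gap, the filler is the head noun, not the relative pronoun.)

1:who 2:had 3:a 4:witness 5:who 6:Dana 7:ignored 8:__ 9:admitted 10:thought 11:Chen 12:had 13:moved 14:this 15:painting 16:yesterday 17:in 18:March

The marked gap is inside the relative clause, the direct object of "ignored".
Its filler is the head noun "witness" (via "who"), at word 4.
(The other dependency links word 1 to a gap after word 9.)

4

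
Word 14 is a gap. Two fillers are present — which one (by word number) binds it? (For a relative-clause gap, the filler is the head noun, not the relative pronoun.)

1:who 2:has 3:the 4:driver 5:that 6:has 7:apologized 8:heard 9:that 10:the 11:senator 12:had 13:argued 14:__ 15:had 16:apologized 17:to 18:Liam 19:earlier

The marked gap is the subject of "apologized".
Its filler is the fronted wh-phrase "who", at word 1.
(The other dependency links word 4 to a gap after word 5.)

1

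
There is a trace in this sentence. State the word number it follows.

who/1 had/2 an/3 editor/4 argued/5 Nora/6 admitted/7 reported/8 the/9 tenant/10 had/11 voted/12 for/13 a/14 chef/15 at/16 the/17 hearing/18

7

The displaced element is "who" (word 1).
It is linked across 2 clause boundaries (Ø → Ø).
It functions as the subject of "reported", so the gap sits immediately after word 7 ("admitted").
Base order: An editor had argued Nora admitted that who reported the tenant had voted for a chef at the hearing.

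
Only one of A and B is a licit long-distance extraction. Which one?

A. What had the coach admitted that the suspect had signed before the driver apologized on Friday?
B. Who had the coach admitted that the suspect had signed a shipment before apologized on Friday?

A

In B, the wh-phrase is extracted from inside an adjunct island (introduced by "before"), which blocks movement.
In A, the extraction path crosses only that-complement boundaries, which are transparent.
So A is grammatical.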